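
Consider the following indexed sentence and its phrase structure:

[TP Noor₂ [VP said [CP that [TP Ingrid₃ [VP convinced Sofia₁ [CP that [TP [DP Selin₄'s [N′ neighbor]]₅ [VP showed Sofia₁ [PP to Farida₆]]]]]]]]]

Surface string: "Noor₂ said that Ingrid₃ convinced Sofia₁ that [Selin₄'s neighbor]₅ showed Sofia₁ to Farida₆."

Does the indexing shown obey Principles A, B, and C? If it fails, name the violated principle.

Principle C

The two coindexed NPs are *Sofia₁* (the lower occurrence) and *Sofia₁* (the higher occurrence).
*Sofia₁* (the lower occurrence) is an R-expression. Principle C requires it to be free everywhere.
*Sofia₁* (the higher occurrence) c-commands it and carries the same index.
The R-expression is bound → Principle C violation.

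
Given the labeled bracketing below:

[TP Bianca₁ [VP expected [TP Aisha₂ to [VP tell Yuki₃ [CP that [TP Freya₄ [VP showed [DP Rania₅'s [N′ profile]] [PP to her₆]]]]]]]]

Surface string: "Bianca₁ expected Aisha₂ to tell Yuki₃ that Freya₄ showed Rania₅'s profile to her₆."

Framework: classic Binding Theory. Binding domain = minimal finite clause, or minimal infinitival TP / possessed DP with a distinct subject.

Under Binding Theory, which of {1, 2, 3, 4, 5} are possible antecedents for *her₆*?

{1, 2, 3, 5}

*her* is a pronoun, so Principle B applies: it must be free in its binding domain.
Binding domain of *her₆*: the embedded TP, whose subject is Freya₄.
*Bianca₁* c-commands the pronoun but from outside its binding domain, and is not c-commanded by it → coindexation permitted.
*Aisha₂* c-commands the pronoun but from outside its binding domain, and is not c-commanded by it → coindexation permitted.
*Yuki₃* c-commands the pronoun but from outside its binding domain, and is not c-commanded by it → coindexation permitted.
*Freya₄* c-commands the pronoun within its binding domain → coindexation would violate Principle B.
*Rania₅* and the pronoun do not c-command one another → neither Principle B nor Principle C is at stake; coindexation permitted.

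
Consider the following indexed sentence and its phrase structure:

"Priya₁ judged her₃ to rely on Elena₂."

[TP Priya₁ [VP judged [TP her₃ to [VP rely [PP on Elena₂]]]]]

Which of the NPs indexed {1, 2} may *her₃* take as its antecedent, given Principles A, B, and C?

*her* is a pronoun, so Principle B applies: it must be free in its binding domain.
Binding domain of *her₃*: the matrix TP, whose subject is Priya₁.
*Priya₁* c-commands the pronoun within its binding domain → coindexation would violate Principle B.
*Elena₂*: the pronoun c-commands this R-expression → coindexation would violate Principle C on *Elena₂*.

none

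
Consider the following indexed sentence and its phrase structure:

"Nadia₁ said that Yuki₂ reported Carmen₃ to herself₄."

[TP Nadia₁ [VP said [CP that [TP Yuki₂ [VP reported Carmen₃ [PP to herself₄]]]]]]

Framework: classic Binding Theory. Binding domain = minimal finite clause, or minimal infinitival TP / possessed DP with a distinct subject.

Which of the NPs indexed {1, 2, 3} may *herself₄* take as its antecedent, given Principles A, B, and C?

{2, 3}

*herself* is an anaphor, so Principle A applies: it must be bound in its binding domain.
Binding domain of *herself₄*: the embedded TP, whose subject is Yuki₂.
*Nadia₁* c-commands the anaphor but is outside its binding domain → cannot satisfy Principle A.
*Yuki₂* c-commands the anaphor within its binding domain → licit binder.
*Carmen₃* c-commands the anaphor within its binding domain → licit binder.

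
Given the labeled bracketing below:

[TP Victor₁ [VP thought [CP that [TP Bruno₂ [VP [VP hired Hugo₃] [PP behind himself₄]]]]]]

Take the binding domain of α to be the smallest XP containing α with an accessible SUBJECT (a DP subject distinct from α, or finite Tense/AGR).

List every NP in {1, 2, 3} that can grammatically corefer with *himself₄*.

{2}

*himself* is an anaphor, so Principle A applies: it must be bound in its binding domain.
Binding domain of *himself₄*: the embedded TP, whose subject is Bruno₂.
*Victor₁* c-commands the anaphor but is outside its binding domain → cannot satisfy Principle A.
*Bruno₂* c-commands the anaphor within its binding domain → licit binder.
*Hugo₃* does not c-command the anaphor → cannot bind it.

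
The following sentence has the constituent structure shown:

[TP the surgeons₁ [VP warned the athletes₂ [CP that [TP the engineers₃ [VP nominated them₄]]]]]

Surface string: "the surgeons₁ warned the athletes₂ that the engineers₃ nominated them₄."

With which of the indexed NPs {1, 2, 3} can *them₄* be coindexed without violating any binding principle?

*them* is a pronoun, so Principle B applies: it must be free in its binding domain.
Binding domain of *them₄*: the embedded TP, whose subject is the engineers₃.
*the surgeons₁* c-commands the pronoun but from outside its binding domain, and is not c-commanded by it → coindexation permitted.
*the athletes₂* c-commands the pronoun but from outside its binding domain, and is not c-commanded by it → coindexation permitted.
*the engineers₃* c-commands the pronoun within its binding domain → coindexation would violate Principle B.

{1, 2}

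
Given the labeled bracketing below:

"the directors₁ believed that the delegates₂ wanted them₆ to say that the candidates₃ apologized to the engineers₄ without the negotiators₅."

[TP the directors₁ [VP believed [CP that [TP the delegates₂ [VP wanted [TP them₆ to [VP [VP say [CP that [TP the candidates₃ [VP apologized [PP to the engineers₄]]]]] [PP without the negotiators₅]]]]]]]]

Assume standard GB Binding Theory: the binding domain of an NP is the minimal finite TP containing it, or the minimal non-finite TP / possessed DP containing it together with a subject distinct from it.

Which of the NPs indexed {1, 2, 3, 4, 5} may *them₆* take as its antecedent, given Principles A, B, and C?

{1}

*them* is a pronoun, so Principle B applies: it must be free in its binding domain.
Binding domain of *them₆*: the embedded TP, whose subject is the delegates₂.
*the directors₁* c-commands the pronoun but from outside its binding domain, and is not c-commanded by it → coindexation permitted.
*the delegates₂* c-commands the pronoun within its binding domain → coindexation would violate Principle B.
*the candidates₃*: the pronoun c-commands this R-expression → coindexation would violate Principle C on *the candidates₃*.
*the engineers₄*: the pronoun c-commands this R-expression → coindexation would violate Principle C on *the engineers₄*.
*the negotiators₅*: the pronoun c-commands this R-expression → coindexation would violate Principle C on *the negotiators₅*.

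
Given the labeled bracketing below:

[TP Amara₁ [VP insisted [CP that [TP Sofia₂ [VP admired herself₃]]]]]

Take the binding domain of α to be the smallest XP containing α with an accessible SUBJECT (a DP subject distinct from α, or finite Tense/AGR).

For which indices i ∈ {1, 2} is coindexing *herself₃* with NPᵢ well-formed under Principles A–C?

{2}

*herself* is an anaphor, so Principle A applies: it must be bound in its binding domain.
Binding domain of *herself₃*: the embedded TP, whose subject is Sofia₂.
*Amara₁* c-commands the anaphor but is outside its binding domain → cannot satisfy Principle A.
*Sofia₂* c-commands the anaphor within its binding domain → licit binder.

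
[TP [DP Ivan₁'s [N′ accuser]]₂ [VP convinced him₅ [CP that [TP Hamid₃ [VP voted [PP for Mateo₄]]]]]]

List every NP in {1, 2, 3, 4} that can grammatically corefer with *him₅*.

*him* is a pronoun, so Principle B applies: it must be free in its binding domain.
Binding domain of *him₅*: the matrix TP, whose subject is [Ivan₁'s accuser]₂.
*Ivan₁* and the pronoun do not c-command one another → neither Principle B nor Principle C is at stake; coindexation permitted.
*[Ivan₁'s accuser]₂* c-commands the pronoun within its binding domain → coindexation would violate Principle B.
*Hamid₃*: the pronoun c-commands this R-expression → coindexation would violate Principle C on *Hamid₃*.
*Mateo₄*: the pronoun c-commands this R-expression → coindexation would violate Principle C on *Mateo₄*.

{1}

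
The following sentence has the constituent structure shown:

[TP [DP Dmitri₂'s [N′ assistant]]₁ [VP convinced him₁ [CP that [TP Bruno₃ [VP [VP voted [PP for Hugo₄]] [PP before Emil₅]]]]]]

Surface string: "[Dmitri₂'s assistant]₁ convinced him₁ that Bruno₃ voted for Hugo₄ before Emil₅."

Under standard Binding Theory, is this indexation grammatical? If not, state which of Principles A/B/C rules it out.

Principle B

The two coindexed NPs are *[Dmitri₂'s assistant]₁* and *him₁*.
*him₁* is a pronoun. Its binding domain is the matrix TP, whose subject is [Dmitri₂'s assistant]₁.
*[Dmitri₂'s assistant]₁* c-commands it within that domain and carries the same index.
The pronoun is locally bound → Principle B violation.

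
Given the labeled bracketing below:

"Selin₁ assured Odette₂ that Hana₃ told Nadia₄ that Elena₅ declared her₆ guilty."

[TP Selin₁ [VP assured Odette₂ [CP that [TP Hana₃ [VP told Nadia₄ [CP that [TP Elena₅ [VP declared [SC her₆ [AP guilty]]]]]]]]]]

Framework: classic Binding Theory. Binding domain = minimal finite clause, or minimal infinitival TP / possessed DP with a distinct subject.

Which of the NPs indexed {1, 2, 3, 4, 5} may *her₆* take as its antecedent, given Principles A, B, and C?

{1, 2, 3, 4}

*her* is a pronoun, so Principle B applies: it must be free in its binding domain.
Binding domain of *her₆*: the embedded TP, whose subject is Elena₅.
*Selin₁* c-commands the pronoun but from outside its binding domain, and is not c-commanded by it → coindexation permitted.
*Odette₂* c-commands the pronoun but from outside its binding domain, and is not c-commanded by it → coindexation permitted.
*Hana₃* c-commands the pronoun but from outside its binding domain, and is not c-commanded by it → coindexation permitted.
*Nadia₄* c-commands the pronoun but from outside its binding domain, and is not c-commanded by it → coindexation permitted.
*Elena₅* c-commands the pronoun within its binding domain → coindexation would violate Principle B.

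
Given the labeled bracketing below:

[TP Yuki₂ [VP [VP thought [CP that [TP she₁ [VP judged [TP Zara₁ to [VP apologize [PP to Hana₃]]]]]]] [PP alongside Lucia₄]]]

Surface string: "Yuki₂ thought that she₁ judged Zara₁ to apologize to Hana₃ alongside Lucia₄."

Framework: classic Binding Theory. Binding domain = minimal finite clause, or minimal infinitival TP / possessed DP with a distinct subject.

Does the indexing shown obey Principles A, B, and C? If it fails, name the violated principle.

Principle C

The two coindexed NPs are *she₁* and *Zara₁*.
*Zara₁* is an R-expression. Principle C requires it to be free everywhere.
*she₁* c-commands it and carries the same index.
The R-expression is bound → Principle C violation.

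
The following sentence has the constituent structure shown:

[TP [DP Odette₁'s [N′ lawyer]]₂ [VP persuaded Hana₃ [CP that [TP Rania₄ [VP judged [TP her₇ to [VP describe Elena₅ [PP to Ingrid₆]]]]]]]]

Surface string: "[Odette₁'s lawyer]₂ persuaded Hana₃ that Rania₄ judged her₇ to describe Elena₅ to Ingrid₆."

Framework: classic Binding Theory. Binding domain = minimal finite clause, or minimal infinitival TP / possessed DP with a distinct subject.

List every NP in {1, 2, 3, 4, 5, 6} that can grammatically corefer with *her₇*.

*her* is a pronoun, so Principle B applies: it must be free in its binding domain.
Binding domain of *her₇*: the embedded TP, whose subject is Rania₄.
*Odette₁* and the pronoun do not c-command one another → neither Principle B nor Principle C is at stake; coindexation permitted.
*[Odette₁'s lawyer]₂* c-commands the pronoun but from outside its binding domain, and is not c-commanded by it → coindexation permitted.
*Hana₃* c-commands the pronoun but from outside its binding domain, and is not c-commanded by it → coindexation permitted.
*Rania₄* c-commands the pronoun within its binding domain → coindexation would violate Principle B.
*Elena₅*: the pronoun c-commands this R-expression → coindexation would violate Principle C on *Elena₅*.
*Ingrid₆*: the pronoun c-commands this R-expression → coindexation would violate Principle C on *Ingrid₆*.

{1, 2, 3}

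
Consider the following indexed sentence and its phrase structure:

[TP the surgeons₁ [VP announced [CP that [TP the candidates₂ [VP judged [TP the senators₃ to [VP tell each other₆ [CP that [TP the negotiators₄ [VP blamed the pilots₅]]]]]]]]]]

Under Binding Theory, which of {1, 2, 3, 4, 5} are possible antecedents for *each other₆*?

*each other* is an anaphor, so Principle A applies: it must be bound in its binding domain.
Binding domain of *each other₆*: the embedded TP, whose subject is the senators₃.
*the surgeons₁* c-commands the anaphor but is outside its binding domain → cannot satisfy Principle A.
*the candidates₂* c-commands the anaphor but is outside its binding domain → cannot satisfy Principle A.
*the senators₃* c-commands the anaphor within its binding domain → licit binder.
*the negotiators₄* does not c-command the anaphor → cannot bind it.
*the pilots₅* does not c-command the anaphor → cannot bind it.

{3}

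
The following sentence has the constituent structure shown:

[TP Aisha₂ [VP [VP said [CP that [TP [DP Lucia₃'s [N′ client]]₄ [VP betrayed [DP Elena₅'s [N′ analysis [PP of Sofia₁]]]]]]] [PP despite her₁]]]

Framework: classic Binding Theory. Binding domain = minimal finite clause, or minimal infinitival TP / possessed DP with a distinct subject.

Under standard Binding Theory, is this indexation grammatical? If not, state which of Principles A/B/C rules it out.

grammatical

The two coindexed NPs are *Sofia₁* and *her₁*.
*her₁* is a pronoun; its binding domain is the matrix TP, whose subject is Aisha₂. Within that domain it is c-commanded only by *Aisha₂*, which carries a different index — the pronoun is free locally, so Principle B holds.
*Sofia₁* is an R-expression; *her₁* does not c-command it, and no other NP shares its index, so Principle C is satisfied.
All principles are respected.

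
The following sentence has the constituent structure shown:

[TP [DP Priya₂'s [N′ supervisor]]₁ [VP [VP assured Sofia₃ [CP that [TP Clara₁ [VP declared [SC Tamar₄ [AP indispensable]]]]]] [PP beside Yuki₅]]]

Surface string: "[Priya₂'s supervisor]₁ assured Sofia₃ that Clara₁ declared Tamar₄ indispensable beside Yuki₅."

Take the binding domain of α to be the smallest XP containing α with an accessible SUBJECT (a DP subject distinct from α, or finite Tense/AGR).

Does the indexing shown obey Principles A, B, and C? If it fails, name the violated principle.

The two coindexed NPs are *[Priya₂'s supervisor]₁* and *Clara₁*.
*Clara₁* is an R-expression. Principle C requires it to be free everywhere.
*[Priya₂'s supervisor]₁* c-commands it and carries the same index.
The R-expression is bound → Principle C violation.

Principle C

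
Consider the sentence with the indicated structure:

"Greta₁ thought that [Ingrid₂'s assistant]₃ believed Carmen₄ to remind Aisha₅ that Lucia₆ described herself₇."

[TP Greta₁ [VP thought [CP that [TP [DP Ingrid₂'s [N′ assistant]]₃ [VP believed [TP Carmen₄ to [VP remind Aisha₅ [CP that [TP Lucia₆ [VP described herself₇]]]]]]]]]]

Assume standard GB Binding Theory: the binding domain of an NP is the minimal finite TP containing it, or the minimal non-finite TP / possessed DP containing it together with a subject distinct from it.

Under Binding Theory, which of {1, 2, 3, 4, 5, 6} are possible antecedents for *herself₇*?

*herself* is an anaphor, so Principle A applies: it must be bound in its binding domain.
Binding domain of *herself₇*: the embedded TP, whose subject is Lucia₆.
*Greta₁* c-commands the anaphor but is outside its binding domain → cannot satisfy Principle A.
*Ingrid₂* does not c-command the anaphor → cannot bind it.
*[Ingrid₂'s assistant]₃* c-commands the anaphor but is outside its binding domain → cannot satisfy Principle A.
*Carmen₄* c-commands the anaphor but is outside its binding domain → cannot satisfy Principle A.
*Aisha₅* c-commands the anaphor but is outside its binding domain → cannot satisfy Principle A.
*Lucia₆* c-commands the anaphor within its binding domain → licit binder.

{6}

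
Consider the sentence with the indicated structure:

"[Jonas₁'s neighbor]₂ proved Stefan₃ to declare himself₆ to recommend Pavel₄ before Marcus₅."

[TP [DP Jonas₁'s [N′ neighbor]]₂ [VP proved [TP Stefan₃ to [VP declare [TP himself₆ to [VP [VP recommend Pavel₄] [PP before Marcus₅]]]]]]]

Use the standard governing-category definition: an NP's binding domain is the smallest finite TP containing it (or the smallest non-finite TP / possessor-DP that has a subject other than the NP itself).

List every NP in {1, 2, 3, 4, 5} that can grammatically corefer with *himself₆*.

*himself* is an anaphor, so Principle A applies: it must be bound in its binding domain.
Binding domain of *himself₆*: the embedded TP, whose subject is Stefan₃.
*Jonas₁* does not c-command the anaphor → cannot bind it.
*[Jonas₁'s neighbor]₂* c-commands the anaphor but is outside its binding domain → cannot satisfy Principle A.
*Stefan₃* c-commands the anaphor within its binding domain → licit binder.
*Pavel₄* does not c-command the anaphor → cannot bind it.
*Marcus₅* does not c-command the anaphor → cannot bind it.

{3}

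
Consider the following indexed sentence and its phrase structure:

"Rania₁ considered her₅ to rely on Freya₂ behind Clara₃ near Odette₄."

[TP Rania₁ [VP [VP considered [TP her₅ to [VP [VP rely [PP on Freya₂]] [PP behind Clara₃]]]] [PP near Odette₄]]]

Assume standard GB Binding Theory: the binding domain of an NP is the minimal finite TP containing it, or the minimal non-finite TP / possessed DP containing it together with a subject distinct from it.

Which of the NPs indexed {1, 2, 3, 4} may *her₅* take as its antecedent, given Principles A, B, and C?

*her* is a pronoun, so Principle B applies: it must be free in its binding domain.
Binding domain of *her₅*: the matrix TP, whose subject is Rania₁.
*Rania₁* c-commands the pronoun within its binding domain → coindexation would violate Principle B.
*Freya₂*: the pronoun c-commands this R-expression → coindexation would violate Principle C on *Freya₂*.
*Clara₃*: the pronoun c-commands this R-expression → coindexation would violate Principle C on *Clara₃*.
*Odette₄* and the pronoun do not c-command one another → neither Principle B nor Principle C is at stake; coindexation permitted.

{4}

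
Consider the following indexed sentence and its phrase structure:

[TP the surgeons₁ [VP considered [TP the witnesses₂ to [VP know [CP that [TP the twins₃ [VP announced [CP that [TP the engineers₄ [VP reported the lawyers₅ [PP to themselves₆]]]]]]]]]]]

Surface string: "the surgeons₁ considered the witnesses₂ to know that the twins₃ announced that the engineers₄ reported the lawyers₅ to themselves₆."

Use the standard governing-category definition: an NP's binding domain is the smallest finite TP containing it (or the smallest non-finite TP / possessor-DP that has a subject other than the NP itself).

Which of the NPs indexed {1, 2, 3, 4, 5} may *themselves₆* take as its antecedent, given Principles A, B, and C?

*themselves* is an anaphor, so Principle A applies: it must be bound in its binding domain.
Binding domain of *themselves₆*: the embedded TP, whose subject is the engineers₄.
*the surgeons₁* c-commands the anaphor but is outside its binding domain → cannot satisfy Principle A.
*the witnesses₂* c-commands the anaphor but is outside its binding domain → cannot satisfy Principle A.
*the twins₃* c-commands the anaphor but is outside its binding domain → cannot satisfy Principle A.
*the engineers₄* c-commands the anaphor within its binding domain → licit binder.
*the lawyers₅* c-commands the anaphor within its binding domain → licit binder.

{4, 5}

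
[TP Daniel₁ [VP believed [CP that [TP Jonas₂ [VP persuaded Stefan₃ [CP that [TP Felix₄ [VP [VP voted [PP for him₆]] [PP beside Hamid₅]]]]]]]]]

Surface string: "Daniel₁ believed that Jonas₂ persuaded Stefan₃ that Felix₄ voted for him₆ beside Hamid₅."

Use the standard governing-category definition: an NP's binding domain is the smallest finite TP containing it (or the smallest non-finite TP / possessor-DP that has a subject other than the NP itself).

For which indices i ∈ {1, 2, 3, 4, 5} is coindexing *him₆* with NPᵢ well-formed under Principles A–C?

*him* is a pronoun, so Principle B applies: it must be free in its binding domain.
Binding domain of *him₆*: the embedded TP, whose subject is Felix₄.
*Daniel₁* c-commands the pronoun but from outside its binding domain, and is not c-commanded by it → coindexation permitted.
*Jonas₂* c-commands the pronoun but from outside its binding domain, and is not c-commanded by it → coindexation permitted.
*Stefan₃* c-commands the pronoun but from outside its binding domain, and is not c-commanded by it → coindexation permitted.
*Felix₄* c-commands the pronoun within its binding domain → coindexation would violate Principle B.
*Hamid₅* and the pronoun do not c-command one another → neither Principle B nor Principle C is at stake; coindexation permitted.

{1, 2, 3, 5}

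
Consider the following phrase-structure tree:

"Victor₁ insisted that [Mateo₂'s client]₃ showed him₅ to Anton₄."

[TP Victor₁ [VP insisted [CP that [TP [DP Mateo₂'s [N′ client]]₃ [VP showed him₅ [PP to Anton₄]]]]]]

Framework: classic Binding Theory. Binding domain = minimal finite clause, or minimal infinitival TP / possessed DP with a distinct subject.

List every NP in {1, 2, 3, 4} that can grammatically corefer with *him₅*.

*him* is a pronoun, so Principle B applies: it must be free in its binding domain.
Binding domain of *him₅*: the embedded TP, whose subject is [Mateo₂'s client]₃.
*Victor₁* c-commands the pronoun but from outside its binding domain, and is not c-commanded by it → coindexation permitted.
*Mateo₂* and the pronoun do not c-command one another → neither Principle B nor Principle C is at stake; coindexation permitted.
*[Mateo₂'s client]₃* c-commands the pronoun within its binding domain → coindexation would violate Principle B.
*Anton₄*: the pronoun c-commands this R-expression → coindexation would violate Principle C on *Anton₄*.

{1, 2}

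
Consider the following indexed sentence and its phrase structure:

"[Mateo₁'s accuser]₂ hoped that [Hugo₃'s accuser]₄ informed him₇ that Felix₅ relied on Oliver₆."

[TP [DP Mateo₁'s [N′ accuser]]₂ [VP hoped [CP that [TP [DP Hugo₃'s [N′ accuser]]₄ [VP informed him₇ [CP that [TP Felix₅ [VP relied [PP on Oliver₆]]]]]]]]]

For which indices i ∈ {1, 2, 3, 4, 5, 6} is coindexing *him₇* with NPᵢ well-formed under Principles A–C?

*him* is a pronoun, so Principle B applies: it must be free in its binding domain.
Binding domain of *him₇*: the embedded TP, whose subject is [Hugo₃'s accuser]₄.
*Mateo₁* and the pronoun do not c-command one another → neither Principle B nor Principle C is at stake; coindexation permitted.
*[Mateo₁'s accuser]₂* c-commands the pronoun but from outside its binding domain, and is not c-commanded by it → coindexation permitted.
*Hugo₃* and the pronoun do not c-command one another → neither Principle B nor Principle C is at stake; coindexation permitted.
*[Hugo₃'s accuser]₄* c-commands the pronoun within its binding domain → coindexation would violate Principle B.
*Felix₅*: the pronoun c-commands this R-expression → coindexation would violate Principle C on *Felix₅*.
*Oliver₆*: the pronoun c-commands this R-expression → coindexation would violate Principle C on *Oliver₆*.

{1, 2, 3}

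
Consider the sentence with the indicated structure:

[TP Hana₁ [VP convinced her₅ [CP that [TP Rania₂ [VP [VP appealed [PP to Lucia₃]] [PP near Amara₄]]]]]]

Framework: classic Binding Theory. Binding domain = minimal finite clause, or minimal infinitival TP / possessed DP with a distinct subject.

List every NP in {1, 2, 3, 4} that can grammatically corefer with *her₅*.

none

*her* is a pronoun, so Principle B applies: it must be free in its binding domain.
Binding domain of *her₅*: the matrix TP, whose subject is Hana₁.
*Hana₁* c-commands the pronoun within its binding domain → coindexation would violate Principle B.
*Rania₂*: the pronoun c-commands this R-expression → coindexation would violate Principle C on *Rania₂*.
*Lucia₃*: the pronoun c-commands this R-expression → coindexation would violate Principle C on *Lucia₃*.
*Amara₄*: the pronoun c-commands this R-expression → coindexation would violate Principle C on *Amara₄*.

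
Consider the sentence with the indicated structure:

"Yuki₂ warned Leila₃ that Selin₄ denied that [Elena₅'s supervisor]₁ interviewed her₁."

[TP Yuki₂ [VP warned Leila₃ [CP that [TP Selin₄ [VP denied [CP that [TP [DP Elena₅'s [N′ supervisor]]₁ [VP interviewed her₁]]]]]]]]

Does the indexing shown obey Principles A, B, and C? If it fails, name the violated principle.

The two coindexed NPs are *[Elena₅'s supervisor]₁* and *her₁*.
*her₁* is a pronoun. Its binding domain is the embedded TP, whose subject is [Elena₅'s supervisor]₁.
*[Elena₅'s supervisor]₁* c-commands it within that domain and carries the same index.
The pronoun is locally bound → Principle B violation.

Principle B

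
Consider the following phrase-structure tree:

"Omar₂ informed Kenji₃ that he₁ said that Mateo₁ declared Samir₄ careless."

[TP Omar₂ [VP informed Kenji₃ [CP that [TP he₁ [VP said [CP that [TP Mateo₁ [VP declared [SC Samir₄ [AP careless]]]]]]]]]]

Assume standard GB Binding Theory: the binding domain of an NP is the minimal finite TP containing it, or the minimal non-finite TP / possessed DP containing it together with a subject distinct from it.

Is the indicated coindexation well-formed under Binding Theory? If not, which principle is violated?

The two coindexed NPs are *he₁* and *Mateo₁*.
*Mateo₁* is an R-expression. Principle C requires it to be free everywhere.
*he₁* c-commands it and carries the same index.
The R-expression is bound → Principle C violation.

Principle C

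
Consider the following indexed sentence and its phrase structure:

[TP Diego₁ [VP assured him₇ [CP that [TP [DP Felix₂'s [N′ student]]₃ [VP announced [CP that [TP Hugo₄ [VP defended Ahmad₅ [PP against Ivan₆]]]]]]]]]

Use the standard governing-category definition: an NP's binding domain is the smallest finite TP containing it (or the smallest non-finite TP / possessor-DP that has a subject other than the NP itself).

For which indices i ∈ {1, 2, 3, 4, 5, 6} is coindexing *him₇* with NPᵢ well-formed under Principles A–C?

*him* is a pronoun, so Principle B applies: it must be free in its binding domain.
Binding domain of *him₇*: the matrix TP, whose subject is Diego₁.
*Diego₁* c-commands the pronoun within its binding domain → coindexation would violate Principle B.
*Felix₂*: the pronoun c-commands this R-expression → coindexation would violate Principle C on *Felix₂*.
*[Felix₂'s student]₃*: the pronoun c-commands this R-expression → coindexation would violate Principle C on *[Felix₂'s student]₃*.
*Hugo₄*: the pronoun c-commands this R-expression → coindexation would violate Principle C on *Hugo₄*.
*Ahmad₅*: the pronoun c-commands this R-expression → coindexation would violate Principle C on *Ahmad₅*.
*Ivan₆*: the pronoun c-commands this R-expression → coindexation would violate Principle C on *Ivan₆*.

none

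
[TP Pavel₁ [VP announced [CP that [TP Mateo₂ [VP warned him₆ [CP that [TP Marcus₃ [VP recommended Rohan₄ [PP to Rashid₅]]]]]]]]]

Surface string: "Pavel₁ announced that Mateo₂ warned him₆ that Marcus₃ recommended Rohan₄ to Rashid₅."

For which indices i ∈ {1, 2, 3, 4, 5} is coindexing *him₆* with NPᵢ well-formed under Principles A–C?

{1}

*him* is a pronoun, so Principle B applies: it must be free in its binding domain.
Binding domain of *him₆*: the embedded TP, whose subject is Mateo₂.
*Pavel₁* c-commands the pronoun but from outside its binding domain, and is not c-commanded by it → coindexation permitted.
*Mateo₂* c-commands the pronoun within its binding domain → coindexation would violate Principle B.
*Marcus₃*: the pronoun c-commands this R-expression → coindexation would violate Principle C on *Marcus₃*.
*Rohan₄*: the pronoun c-commands this R-expression → coindexation would violate Principle C on *Rohan₄*.
*Rashid₅*: the pronoun c-commands this R-expression → coindexation would violate Principle C on *Rashid₅*.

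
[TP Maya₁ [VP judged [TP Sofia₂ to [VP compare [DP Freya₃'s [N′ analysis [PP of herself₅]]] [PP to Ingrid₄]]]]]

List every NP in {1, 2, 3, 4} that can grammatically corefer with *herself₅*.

*herself* is an anaphor, so Principle A applies: it must be bound in its binding domain.
Binding domain of *herself₅*: the possessed DP, whose subject is Freya₃.
*Maya₁* c-commands the anaphor but is outside its binding domain → cannot satisfy Principle A.
*Sofia₂* c-commands the anaphor but is outside its binding domain → cannot satisfy Principle A.
*Freya₃* c-commands the anaphor within its binding domain → licit binder.
*Ingrid₄* does not c-command the anaphor → cannot bind it.

{3}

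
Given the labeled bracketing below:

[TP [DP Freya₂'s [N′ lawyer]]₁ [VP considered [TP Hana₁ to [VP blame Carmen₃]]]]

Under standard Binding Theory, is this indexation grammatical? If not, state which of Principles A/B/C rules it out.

The two coindexed NPs are *[Freya₂'s lawyer]₁* and *Hana₁*.
*Hana₁* is an R-expression. Principle C requires it to be free everywhere.
*[Freya₂'s lawyer]₁* c-commands it and carries the same index.
The R-expression is bound → Principle C violation.

Principle C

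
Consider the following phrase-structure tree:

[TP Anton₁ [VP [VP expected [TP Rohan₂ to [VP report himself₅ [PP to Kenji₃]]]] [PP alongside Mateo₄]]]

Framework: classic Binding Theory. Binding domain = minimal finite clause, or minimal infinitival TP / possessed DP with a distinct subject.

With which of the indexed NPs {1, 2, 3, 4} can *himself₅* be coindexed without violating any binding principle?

{2}

*himself* is an anaphor, so Principle A applies: it must be bound in its binding domain.
Binding domain of *himself₅*: the embedded TP, whose subject is Rohan₂.
*Anton₁* c-commands the anaphor but is outside its binding domain → cannot satisfy Principle A.
*Rohan₂* c-commands the anaphor within its binding domain → licit binder.
*Kenji₃* does not c-command the anaphor → cannot bind it.
*Mateo₄* does not c-command the anaphor → cannot bind it.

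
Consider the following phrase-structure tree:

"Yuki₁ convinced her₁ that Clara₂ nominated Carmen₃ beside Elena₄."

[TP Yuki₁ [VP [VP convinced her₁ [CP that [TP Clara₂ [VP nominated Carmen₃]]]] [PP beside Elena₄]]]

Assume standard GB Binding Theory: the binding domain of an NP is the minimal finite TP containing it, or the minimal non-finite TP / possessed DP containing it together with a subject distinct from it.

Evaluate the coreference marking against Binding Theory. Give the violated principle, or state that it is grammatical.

Principle B

The two coindexed NPs are *Yuki₁* and *her₁*.
*her₁* is a pronoun. Its binding domain is the matrix TP, whose subject is Yuki₁.
*Yuki₁* c-commands it within that domain and carries the same index.
The pronoun is locally bound → Principle B violation.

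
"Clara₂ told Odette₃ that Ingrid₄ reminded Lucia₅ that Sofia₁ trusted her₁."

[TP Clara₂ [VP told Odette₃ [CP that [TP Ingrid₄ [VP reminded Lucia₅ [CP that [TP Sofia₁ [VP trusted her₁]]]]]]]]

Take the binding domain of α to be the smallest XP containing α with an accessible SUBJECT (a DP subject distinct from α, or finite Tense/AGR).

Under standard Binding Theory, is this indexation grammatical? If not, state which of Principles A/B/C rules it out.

The two coindexed NPs are *Sofia₁* and *her₁*.
*her₁* is a pronoun. Its binding domain is the embedded TP, whose subject is Sofia₁.
*Sofia₁* c-commands it within that domain and carries the same index.
The pronoun is locally bound → Principle B violation.

Principle B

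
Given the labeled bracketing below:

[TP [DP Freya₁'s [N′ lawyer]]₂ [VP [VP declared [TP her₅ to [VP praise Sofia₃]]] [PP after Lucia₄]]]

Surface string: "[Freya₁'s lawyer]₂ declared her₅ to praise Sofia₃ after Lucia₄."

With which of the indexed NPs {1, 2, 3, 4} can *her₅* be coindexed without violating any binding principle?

*her* is a pronoun, so Principle B applies: it must be free in its binding domain.
Binding domain of *her₅*: the matrix TP, whose subject is [Freya₁'s lawyer]₂.
*Freya₁* and the pronoun do not c-command one another → neither Principle B nor Principle C is at stake; coindexation permitted.
*[Freya₁'s lawyer]₂* c-commands the pronoun within its binding domain → coindexation would violate Principle B.
*Sofia₃*: the pronoun c-commands this R-expression → coindexation would violate Principle C on *Sofia₃*.
*Lucia₄* and the pronoun do not c-command one another → neither Principle B nor Principle C is at stake; coindexation permitted.

{1, 4}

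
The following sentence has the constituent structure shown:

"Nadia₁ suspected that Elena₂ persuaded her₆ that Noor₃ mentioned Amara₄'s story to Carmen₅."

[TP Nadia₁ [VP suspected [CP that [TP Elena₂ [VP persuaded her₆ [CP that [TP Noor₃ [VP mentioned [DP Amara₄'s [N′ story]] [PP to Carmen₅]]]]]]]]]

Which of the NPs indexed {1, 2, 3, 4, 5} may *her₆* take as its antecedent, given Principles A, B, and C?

*her* is a pronoun, so Principle B applies: it must be free in its binding domain.
Binding domain of *her₆*: the embedded TP, whose subject is Elena₂.
*Nadia₁* c-commands the pronoun but from outside its binding domain, and is not c-commanded by it → coindexation permitted.
*Elena₂* c-commands the pronoun within its binding domain → coindexation would violate Principle B.
*Noor₃*: the pronoun c-commands this R-expression → coindexation would violate Principle C on *Noor₃*.
*Amara₄*: the pronoun c-commands this R-expression → coindexation would violate Principle C on *Amara₄*.
*Carmen₅*: the pronoun c-commands this R-expression → coindexation would violate Principle C on *Carmen₅*.

{1}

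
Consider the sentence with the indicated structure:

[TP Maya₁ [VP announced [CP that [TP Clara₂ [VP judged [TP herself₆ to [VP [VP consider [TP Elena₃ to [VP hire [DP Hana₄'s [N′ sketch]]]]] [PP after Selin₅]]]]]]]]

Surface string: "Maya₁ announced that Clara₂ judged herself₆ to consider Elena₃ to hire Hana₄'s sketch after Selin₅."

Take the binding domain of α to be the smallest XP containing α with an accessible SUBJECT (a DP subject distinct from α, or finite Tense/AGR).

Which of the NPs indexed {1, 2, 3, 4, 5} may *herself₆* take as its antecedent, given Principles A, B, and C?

*herself* is an anaphor, so Principle A applies: it must be bound in its binding domain.
Binding domain of *herself₆*: the embedded TP, whose subject is Clara₂.
*Maya₁* c-commands the anaphor but is outside its binding domain → cannot satisfy Principle A.
*Clara₂* c-commands the anaphor within its binding domain → licit binder.
*Elena₃* does not c-command the anaphor → cannot bind it.
*Hana₄* does not c-command the anaphor → cannot bind it.
*Selin₅* does not c-command the anaphor → cannot bind it.

{2}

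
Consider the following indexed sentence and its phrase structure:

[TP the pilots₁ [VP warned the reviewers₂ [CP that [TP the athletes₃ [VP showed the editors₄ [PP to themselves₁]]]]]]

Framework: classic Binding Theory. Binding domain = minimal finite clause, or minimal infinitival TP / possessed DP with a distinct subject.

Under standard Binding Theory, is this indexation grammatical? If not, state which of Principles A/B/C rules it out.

Principle A

The two coindexed NPs are *the pilots₁* and *themselves₁*.
*themselves₁* is an anaphor. Principle A requires it to be bound within its binding domain — the embedded TP, whose subject is the athletes₃.
Within that domain it is c-commanded by *the athletes₃*, *the editors₄*, none of which share its index.
*the pilots₁* does c-command the anaphor, but from outside its binding domain.
The anaphor is unbound in its domain → Principle A violation.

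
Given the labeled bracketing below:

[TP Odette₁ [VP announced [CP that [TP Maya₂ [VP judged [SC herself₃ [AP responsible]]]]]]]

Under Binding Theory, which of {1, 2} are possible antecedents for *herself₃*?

{2}

*herself* is an anaphor, so Principle A applies: it must be bound in its binding domain.
Binding domain of *herself₃*: the embedded TP, whose subject is Maya₂.
*Odette₁* c-commands the anaphor but is outside its binding domain → cannot satisfy Principle A.
*Maya₂* c-commands the anaphor within its binding domain → licit binder.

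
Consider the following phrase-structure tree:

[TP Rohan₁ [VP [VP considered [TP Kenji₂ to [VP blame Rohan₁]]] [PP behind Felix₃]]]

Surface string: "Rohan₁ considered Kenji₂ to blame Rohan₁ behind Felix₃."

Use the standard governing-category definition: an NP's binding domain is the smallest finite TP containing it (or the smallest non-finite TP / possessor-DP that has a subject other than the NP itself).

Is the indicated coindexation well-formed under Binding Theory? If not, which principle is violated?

The two coindexed NPs are *Rohan₁* (the higher occurrence) and *Rohan₁* (the lower occurrence).
*Rohan₁* (the lower occurrence) is an R-expression. Principle C requires it to be free everywhere.
*Rohan₁* (the higher occurrence) c-commands it and carries the same index.
The R-expression is bound → Principle C violation.

Principle C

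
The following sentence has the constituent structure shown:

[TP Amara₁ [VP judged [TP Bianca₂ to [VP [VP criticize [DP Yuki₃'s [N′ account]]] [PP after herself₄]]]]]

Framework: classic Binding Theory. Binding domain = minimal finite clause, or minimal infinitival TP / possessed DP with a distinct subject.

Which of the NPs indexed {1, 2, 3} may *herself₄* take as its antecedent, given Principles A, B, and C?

*herself* is an anaphor, so Principle A applies: it must be bound in its binding domain.
Binding domain of *herself₄*: the embedded TP, whose subject is Bianca₂.
*Amara₁* c-commands the anaphor but is outside its binding domain → cannot satisfy Principle A.
*Bianca₂* c-commands the anaphor within its binding domain → licit binder.
*Yuki₃* does not c-command the anaphor → cannot bind it.

{2}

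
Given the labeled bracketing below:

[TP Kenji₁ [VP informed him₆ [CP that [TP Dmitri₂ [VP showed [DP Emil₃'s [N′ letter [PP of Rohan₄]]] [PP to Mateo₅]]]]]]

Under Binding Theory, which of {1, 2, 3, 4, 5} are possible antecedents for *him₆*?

*him* is a pronoun, so Principle B applies: it must be free in its binding domain.
Binding domain of *him₆*: the matrix TP, whose subject is Kenji₁.
*Kenji₁* c-commands the pronoun within its binding domain → coindexation would violate Principle B.
*Dmitri₂*: the pronoun c-commands this R-expression → coindexation would violate Principle C on *Dmitri₂*.
*Emil₃*: the pronoun c-commands this R-expression → coindexation would violate Principle C on *Emil₃*.
*Rohan₄*: the pronoun c-commands this R-expression → coindexation would violate Principle C on *Rohan₄*.
*Mateo₅*: the pronoun c-commands this R-expression → coindexation would violate Principle C on *Mateo₅*.

none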